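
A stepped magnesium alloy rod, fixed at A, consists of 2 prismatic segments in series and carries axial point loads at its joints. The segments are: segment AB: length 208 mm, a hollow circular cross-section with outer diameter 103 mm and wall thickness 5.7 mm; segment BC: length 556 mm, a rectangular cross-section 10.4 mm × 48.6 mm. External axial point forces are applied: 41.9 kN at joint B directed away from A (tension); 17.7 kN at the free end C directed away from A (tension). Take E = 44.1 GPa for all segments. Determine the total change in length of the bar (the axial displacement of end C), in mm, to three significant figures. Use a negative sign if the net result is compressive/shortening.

0.603 mm

Internal axial forces (sectioning from the free end, tension +): N_BC = 17.7 kN, N_AB = 59.6 kN.
A_AB = 1742 mm².
A_BC = 505.4 mm².
δ_AB = 59600·208/(1742·44100) = 0.1613 mm
δ_BC = 17700·556/(505.4·44100) = 0.4415 mm
δ = Σδ_i = 0.6028 mm.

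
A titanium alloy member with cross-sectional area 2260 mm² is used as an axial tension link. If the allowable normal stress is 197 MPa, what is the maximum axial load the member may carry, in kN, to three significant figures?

P_max = σ_allow · A = 197 · 2260 = 445200 N = 445.2 kN.

445 kN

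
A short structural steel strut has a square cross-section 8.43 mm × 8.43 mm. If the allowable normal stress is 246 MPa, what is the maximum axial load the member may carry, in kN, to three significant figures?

17.5 kN

A = 71.06 mm².
P_max = σ_allow · A = 246 · 71.06 = 17480 N = 17.48 kN.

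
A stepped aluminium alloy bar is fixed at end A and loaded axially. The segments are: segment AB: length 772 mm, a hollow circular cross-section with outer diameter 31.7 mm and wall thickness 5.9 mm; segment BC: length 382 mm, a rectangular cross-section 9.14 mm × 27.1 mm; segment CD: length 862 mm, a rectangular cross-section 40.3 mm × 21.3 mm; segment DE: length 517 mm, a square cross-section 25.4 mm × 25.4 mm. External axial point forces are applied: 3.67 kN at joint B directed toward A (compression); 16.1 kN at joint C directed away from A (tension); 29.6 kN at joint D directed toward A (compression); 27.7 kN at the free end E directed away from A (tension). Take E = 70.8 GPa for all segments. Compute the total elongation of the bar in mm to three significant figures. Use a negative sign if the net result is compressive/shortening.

0.836 mm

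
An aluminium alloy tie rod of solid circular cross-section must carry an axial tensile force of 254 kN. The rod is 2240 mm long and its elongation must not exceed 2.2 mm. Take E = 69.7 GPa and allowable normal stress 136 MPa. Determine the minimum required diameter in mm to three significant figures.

68.7 mm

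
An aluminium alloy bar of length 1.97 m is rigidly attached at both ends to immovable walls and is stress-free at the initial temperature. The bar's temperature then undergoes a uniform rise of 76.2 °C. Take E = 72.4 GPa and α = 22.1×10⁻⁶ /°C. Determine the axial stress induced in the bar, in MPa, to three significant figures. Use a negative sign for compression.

-122 MPa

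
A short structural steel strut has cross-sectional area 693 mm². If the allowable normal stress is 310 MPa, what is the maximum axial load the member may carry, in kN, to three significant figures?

215 kN

P_max = σ_allow · A = 310 · 693 = 214800 N = 214.8 kN.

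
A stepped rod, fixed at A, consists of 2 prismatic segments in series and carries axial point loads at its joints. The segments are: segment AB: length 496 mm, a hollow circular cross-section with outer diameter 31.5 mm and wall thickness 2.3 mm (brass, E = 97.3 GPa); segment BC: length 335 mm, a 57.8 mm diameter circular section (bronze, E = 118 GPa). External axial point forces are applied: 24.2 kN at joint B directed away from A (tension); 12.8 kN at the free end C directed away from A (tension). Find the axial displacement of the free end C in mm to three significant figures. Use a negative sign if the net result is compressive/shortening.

0.908 mm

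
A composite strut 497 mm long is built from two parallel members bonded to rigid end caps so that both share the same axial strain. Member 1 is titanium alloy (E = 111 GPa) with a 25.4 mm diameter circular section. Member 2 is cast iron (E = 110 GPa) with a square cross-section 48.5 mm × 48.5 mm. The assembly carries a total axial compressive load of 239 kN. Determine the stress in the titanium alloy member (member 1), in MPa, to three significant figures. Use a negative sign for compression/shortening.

-84.2 MPa

A_1 = 506.7 mm².
A_2 = 2352 mm².
Equal strain + equilibrium ⇒ each member carries load in proportion to AE: A₁E₁ = 56240000 N, A₂E₂ = 258700000 N, ΣAE = 315000000 N.
σ₁ = P·E₁/ΣAE = -239000·111000/315000000 = -84.22 MPa.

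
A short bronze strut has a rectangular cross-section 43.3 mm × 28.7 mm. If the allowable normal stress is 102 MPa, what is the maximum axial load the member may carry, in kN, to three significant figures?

127 kN

A = 1243 mm².
P_max = σ_allow · A = 102 · 1243 = 126800 N = 126.8 kN.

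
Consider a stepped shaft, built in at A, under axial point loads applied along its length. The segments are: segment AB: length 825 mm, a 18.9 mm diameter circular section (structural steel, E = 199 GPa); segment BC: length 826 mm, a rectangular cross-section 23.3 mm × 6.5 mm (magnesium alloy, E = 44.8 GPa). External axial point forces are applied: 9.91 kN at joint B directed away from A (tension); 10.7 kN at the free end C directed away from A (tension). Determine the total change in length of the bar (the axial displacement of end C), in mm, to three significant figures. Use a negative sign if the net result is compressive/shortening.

Internal axial forces (sectioning from the free end, tension +): N_BC = 10.7 kN, N_AB = 20.61 kN.
A_AB = 280.6 mm².
A_BC = 151.5 mm².
δ_AB = 20610·825/(280.6·199000) = 0.3046 mm
δ_BC = 10700·826/(151.5·44800) = 1.303 mm
δ = Σδ_i = 1.607 mm.

1.61 mm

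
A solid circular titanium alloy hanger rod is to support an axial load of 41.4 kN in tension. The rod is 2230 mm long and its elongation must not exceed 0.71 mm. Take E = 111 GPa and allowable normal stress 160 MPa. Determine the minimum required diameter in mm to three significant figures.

Required area A ≥ P/σ_allow = 41400/160 = 258.8 mm².
For a solid circular section, d ≥ √(4A/π) = 18.15 mm.
Elongation limit: A ≥ PL/(Eδ_allow) = 41400·2230/(111000·0.71) = 1171 mm² ⇒ d ≥ 38.62 mm.
The elongation limit governs.

38.6 mm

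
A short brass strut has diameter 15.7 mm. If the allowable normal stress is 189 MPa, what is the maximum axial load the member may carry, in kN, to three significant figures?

A = 193.6 mm².
P_max = σ_allow · A = 189 · 193.6 = 36590 N = 36.59 kN.

36.6 kN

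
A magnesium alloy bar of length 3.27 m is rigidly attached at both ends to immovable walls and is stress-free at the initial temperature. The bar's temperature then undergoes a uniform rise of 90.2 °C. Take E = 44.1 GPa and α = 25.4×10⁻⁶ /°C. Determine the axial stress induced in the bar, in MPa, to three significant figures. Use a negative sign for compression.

-101 MPa

Free thermal expansion αLΔT = 25.4e-6 · 3270 · 90.2 = 7.492 mm.
The walls impose strain ε = −(7.492)/3270 = -2.2911e-03; σ = Eε = 44100 · -2.2911e-03 = -101 MPa.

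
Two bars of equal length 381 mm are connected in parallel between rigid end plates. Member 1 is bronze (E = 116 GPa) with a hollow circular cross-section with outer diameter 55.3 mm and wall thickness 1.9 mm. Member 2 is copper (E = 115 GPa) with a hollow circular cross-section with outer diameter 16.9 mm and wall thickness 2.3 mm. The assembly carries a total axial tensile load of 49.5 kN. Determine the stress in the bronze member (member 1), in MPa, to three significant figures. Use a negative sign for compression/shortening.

117 MPa

A_1 = 318.7 mm².
A_2 = 105.5 mm².
Equal strain + equilibrium ⇒ each member carries load in proportion to AE: A₁E₁ = 36970000 N, A₂E₂ = 12130000 N, ΣAE = 49110000 N.
σ₁ = P·E₁/ΣAE = 49500·116000/49110000 = 116.9 MPa.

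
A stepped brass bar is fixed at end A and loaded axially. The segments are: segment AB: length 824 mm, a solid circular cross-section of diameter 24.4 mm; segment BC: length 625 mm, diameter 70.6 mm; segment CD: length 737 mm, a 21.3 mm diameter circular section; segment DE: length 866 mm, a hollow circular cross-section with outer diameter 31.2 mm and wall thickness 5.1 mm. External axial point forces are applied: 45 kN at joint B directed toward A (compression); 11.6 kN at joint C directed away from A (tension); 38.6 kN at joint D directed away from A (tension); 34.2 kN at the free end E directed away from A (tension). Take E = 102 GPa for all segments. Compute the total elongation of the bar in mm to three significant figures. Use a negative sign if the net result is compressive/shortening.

Internal axial forces (sectioning from the free end, tension +): N_DE = 34.2 kN, N_CD = 72.8 kN, N_BC = 84.4 kN, N_AB = 39.4 kN.
A_AB = 467.6 mm².
A_BC = 3915 mm².
A_CD = 356.3 mm².
A_DE = 418.2 mm².
δ_AB = 39400·824/(467.6·102000) = 0.6807 mm
δ_BC = 84400·625/(3915·102000) = 0.1321 mm
δ_CD = 72800·737/(356.3·102000) = 1.476 mm
δ_DE = 34200·866/(418.2·102000) = 0.6944 mm
δ = Σδ_i = 2.983 mm.

2.98 mm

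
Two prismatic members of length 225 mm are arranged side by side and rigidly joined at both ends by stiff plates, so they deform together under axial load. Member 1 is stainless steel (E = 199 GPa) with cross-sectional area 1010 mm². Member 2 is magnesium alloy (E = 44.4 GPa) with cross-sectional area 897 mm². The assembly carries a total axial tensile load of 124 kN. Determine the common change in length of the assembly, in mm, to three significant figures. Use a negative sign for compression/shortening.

0.116 mm

Equal strain + equilibrium ⇒ each member carries load in proportion to AE: A₁E₁ = 201000000 N, A₂E₂ = 39830000 N, ΣAE = 240800000 N.
δ = PL/ΣAE = 124000·225/240800000 = 0.1159 mm.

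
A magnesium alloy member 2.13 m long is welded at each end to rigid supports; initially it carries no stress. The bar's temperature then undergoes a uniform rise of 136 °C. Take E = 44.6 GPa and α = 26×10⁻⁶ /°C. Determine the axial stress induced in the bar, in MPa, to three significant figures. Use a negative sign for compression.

Free thermal expansion αLΔT = 26e-6 · 2130 · 136 = 7.532 mm.
The walls impose strain ε = −(7.532)/2130 = -3.5360e-03; σ = Eε = 44600 · -3.5360e-03 = -157.7 MPa.

-158 MPa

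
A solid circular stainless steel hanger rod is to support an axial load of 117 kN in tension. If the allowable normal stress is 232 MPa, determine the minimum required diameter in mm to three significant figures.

25.3 mm

Required area A ≥ P/σ_allow = 117000/232 = 504.3 mm².
For a solid circular section, d ≥ √(4A/π) = 25.34 mm.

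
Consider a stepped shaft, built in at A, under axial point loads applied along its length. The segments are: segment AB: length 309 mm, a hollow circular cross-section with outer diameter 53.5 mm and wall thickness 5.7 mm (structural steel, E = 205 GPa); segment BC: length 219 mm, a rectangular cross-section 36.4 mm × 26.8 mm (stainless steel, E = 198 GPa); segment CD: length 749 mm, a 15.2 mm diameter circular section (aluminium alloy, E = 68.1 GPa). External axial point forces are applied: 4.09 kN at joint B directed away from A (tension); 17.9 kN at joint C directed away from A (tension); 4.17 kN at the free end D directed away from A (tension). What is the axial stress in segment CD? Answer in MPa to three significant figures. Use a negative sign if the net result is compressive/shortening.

Internal axial forces (sectioning from the free end, tension +): N_CD = 4.17 kN, N_BC = 22.07 kN, N_AB = 26.16 kN.
A_CD = 181.5 mm².
σ_CD = N_CD/A_CD = 4170/181.5 = 22.98 MPa.

23.0 MPa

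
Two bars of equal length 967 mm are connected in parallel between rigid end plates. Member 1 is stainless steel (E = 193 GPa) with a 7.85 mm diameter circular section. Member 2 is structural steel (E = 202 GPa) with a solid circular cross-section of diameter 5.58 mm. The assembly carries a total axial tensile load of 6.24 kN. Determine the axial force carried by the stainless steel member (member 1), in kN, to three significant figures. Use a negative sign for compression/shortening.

4.08 kN

A_1 = 48.4 mm².
A_2 = 24.45 mm².
Equal strain + equilibrium ⇒ each member carries load in proportion to AE: A₁E₁ = 9341000 N, A₂E₂ = 4940000 N, ΣAE = 14280000 N.
F₁ = P·A₁E₁/ΣAE = 6240·9341000/14280000 = 4082 N.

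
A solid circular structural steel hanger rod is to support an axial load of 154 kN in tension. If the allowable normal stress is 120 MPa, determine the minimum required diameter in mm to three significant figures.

Required area A ≥ P/σ_allow = 154000/120 = 1283 mm².
For a solid circular section, d ≥ √(4A/π) = 40.42 mm.

40.4 mm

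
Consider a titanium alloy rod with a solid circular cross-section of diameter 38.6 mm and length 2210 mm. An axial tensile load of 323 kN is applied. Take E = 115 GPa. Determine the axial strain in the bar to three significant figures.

A = 1170 mm².
σ = N/A = 276 MPa; ε = σ/E = 276/115000 = 2.400e-03.

0.00240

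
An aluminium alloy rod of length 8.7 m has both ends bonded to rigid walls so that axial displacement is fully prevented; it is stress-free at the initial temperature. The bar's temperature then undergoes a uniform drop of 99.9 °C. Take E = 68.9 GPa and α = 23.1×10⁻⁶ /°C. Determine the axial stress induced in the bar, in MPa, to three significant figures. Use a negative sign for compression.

Free thermal expansion αLΔT = 23.1e-6 · 8700 · -99.9 = -20.08 mm.
The walls impose strain ε = −(-20.08)/8700 = 2.3077e-03; σ = Eε = 68900 · 2.3077e-03 = 159 MPa.

159 MPa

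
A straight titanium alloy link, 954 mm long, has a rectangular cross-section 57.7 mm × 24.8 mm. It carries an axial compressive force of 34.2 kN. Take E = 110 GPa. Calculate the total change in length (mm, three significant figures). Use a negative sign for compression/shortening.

A = 1431 mm².
δ_mech = NL/(AE) = -34200·954/(1431·110000) = -0.2073 mm.

-0.207 mm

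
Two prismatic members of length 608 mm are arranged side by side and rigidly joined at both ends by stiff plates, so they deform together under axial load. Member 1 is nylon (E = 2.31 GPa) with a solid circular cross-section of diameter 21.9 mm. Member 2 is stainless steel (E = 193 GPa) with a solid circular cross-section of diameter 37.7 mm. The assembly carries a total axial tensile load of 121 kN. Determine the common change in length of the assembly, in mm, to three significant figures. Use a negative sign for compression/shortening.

A_1 = 376.7 mm².
A_2 = 1116 mm².
Equal strain + equilibrium ⇒ each member carries load in proportion to AE: A₁E₁ = 870100 N, A₂E₂ = 215400000 N, ΣAE = 216300000 N.
δ = PL/ΣAE = 121000·608/216300000 = 0.3401 mm.

0.340 mm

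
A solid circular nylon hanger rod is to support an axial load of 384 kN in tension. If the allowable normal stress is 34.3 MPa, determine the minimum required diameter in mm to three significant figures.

Required area A ≥ P/σ_allow = 384000/34.3 = 11200 mm².
For a solid circular section, d ≥ √(4A/π) = 119.4 mm.

119 mm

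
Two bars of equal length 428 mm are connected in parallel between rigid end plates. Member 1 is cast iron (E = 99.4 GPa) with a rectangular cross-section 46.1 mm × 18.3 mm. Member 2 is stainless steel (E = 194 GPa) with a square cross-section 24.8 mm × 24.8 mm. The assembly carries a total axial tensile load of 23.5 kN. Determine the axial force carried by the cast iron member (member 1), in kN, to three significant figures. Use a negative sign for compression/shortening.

9.70 kN

A_1 = 843.6 mm².
A_2 = 615 mm².
Equal strain + equilibrium ⇒ each member carries load in proportion to AE: A₁E₁ = 83860000 N, A₂E₂ = 119300000 N, ΣAE = 203200000 N.
F₁ = P·A₁E₁/ΣAE = 23500·83860000/203200000 = 9699 N.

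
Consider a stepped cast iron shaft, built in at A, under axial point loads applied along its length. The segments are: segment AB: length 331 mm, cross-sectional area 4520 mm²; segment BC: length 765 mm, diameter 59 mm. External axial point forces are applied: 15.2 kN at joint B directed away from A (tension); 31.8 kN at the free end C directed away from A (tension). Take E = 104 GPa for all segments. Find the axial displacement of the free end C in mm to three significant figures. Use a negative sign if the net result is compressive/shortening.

Internal axial forces (sectioning from the free end, tension +): N_BC = 31.8 kN, N_AB = 47 kN.
A_BC = 2734 mm².
δ_AB = 47000·331/(4520·104000) = 0.03309 mm
δ_BC = 31800·765/(2734·104000) = 0.08556 mm
δ = Σδ_i = 0.1187 mm.

0.119 mm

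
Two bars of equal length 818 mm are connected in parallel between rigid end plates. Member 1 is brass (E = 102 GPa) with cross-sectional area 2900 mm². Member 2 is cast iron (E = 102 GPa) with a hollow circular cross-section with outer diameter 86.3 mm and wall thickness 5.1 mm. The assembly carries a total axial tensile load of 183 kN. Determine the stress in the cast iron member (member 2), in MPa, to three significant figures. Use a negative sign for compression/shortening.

A_2 = 1301 mm².
Equal strain + equilibrium ⇒ each member carries load in proportion to AE: A₁E₁ = 295800000 N, A₂E₂ = 132700000 N, ΣAE = 428500000 N.
σ₂ = P·E₂/ΣAE = 183000·102000/428500000 = 43.56 MPa.

43.6 MPa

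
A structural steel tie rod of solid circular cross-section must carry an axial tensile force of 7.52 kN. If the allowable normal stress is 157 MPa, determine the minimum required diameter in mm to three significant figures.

7.81 mm

Required area A ≥ P/σ_allow = 7520/157 = 47.9 mm².
For a solid circular section, d ≥ √(4A/π) = 7.809 mm.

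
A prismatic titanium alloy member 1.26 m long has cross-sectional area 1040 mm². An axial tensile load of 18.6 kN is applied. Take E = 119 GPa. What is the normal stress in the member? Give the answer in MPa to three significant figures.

17.9 MPa

σ = N/A = 18600/1040 = 17.88 MPa.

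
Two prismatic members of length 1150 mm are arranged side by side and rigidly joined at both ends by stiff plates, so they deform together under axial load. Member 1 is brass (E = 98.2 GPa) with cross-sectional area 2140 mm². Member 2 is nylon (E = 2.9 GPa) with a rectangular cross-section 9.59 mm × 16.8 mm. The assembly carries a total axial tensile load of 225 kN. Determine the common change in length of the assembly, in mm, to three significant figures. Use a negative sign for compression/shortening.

A_2 = 161.1 mm².
Equal strain + equilibrium ⇒ each member carries load in proportion to AE: A₁E₁ = 210100000 N, A₂E₂ = 467200 N, ΣAE = 210600000 N.
δ = PL/ΣAE = 225000·1150/210600000 = 1.229 mm.

1.23 mm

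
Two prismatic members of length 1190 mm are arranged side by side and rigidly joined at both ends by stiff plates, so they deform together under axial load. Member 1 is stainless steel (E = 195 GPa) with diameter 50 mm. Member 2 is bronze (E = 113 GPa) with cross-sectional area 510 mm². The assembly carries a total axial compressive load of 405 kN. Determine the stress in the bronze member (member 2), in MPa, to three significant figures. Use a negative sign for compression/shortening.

A_1 = 1963 mm².
Equal strain + equilibrium ⇒ each member carries load in proportion to AE: A₁E₁ = 382900000 N, A₂E₂ = 57630000 N, ΣAE = 440500000 N.
σ₂ = P·E₂/ΣAE = -405000·113000/440500000 = -103.9 MPa.

-104 MPa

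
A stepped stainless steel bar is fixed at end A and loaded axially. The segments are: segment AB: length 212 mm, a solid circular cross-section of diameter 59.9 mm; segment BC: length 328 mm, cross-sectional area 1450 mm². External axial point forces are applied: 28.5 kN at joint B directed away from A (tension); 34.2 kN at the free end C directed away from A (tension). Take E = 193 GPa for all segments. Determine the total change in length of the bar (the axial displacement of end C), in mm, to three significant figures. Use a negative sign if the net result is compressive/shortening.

0.0645 mm

Internal axial forces (sectioning from the free end, tension +): N_BC = 34.2 kN, N_AB = 62.7 kN.
A_AB = 2818 mm².
δ_AB = 62700·212/(2818·193000) = 0.02444 mm
δ_BC = 34200·328/(1450·193000) = 0.04008 mm
δ = Σδ_i = 0.06452 mm.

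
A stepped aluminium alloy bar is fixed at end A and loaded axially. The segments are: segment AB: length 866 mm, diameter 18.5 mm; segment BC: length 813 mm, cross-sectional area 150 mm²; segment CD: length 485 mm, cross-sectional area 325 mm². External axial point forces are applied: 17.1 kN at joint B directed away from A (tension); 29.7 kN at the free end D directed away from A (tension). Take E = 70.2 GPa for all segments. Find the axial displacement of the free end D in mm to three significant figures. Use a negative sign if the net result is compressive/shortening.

5.07 mm

Internal axial forces (sectioning from the free end, tension +): N_CD = 29.7 kN, N_BC = 29.7 kN, N_AB = 46.8 kN.
A_AB = 268.8 mm².
δ_AB = 46800·866/(268.8·70200) = 2.148 mm
δ_BC = 29700·813/(150·70200) = 2.293 mm
δ_CD = 29700·485/(325·70200) = 0.6314 mm
δ = Σδ_i = 5.072 mm.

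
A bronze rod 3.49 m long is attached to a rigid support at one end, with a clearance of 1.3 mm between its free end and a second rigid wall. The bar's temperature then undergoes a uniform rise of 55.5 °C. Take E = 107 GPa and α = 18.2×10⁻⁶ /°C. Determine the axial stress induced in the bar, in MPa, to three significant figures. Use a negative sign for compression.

-68.2 MPa

Free thermal expansion αLΔT = 18.2e-6 · 3490 · 55.5 = 3.525 mm.
The walls engage after the gap closes; constrained expansion = 3.525 − 1.3 = 2.225 mm.
The walls impose strain ε = −(2.225)/3490 = -6.3761e-04; σ = Eε = 107000 · -6.3761e-04 = -68.22 MPa.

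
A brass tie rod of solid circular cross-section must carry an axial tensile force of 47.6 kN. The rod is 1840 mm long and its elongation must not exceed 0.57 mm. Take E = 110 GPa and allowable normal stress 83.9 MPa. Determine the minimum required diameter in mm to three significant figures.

42.2 mm

Required area A ≥ P/σ_allow = 47600/83.9 = 567.3 mm².
For a solid circular section, d ≥ √(4A/π) = 26.88 mm.
Elongation limit: A ≥ PL/(Eδ_allow) = 47600·1840/(110000·0.57) = 1397 mm² ⇒ d ≥ 42.17 mm.
The elongation limit governs.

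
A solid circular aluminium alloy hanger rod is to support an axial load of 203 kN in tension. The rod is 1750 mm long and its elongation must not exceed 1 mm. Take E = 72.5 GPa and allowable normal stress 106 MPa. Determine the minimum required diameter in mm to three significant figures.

79.0 mm

Required area A ≥ P/σ_allow = 203000/106 = 1915 mm².
For a solid circular section, d ≥ √(4A/π) = 49.38 mm.
Elongation limit: A ≥ PL/(Eδ_allow) = 203000·1750/(72500·1) = 4900 mm² ⇒ d ≥ 78.99 mm.
The elongation limit governs.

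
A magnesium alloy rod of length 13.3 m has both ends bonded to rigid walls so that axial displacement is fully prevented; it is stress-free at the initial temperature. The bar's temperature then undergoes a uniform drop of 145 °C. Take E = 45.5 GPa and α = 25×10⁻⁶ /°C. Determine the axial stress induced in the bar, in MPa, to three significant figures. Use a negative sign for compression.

Free thermal expansion αLΔT = 25e-6 · 13300 · -145 = -48.21 mm.
The walls impose strain ε = −(-48.21)/13300 = 3.6250e-03; σ = Eε = 45500 · 3.6250e-03 = 164.9 MPa.

165 MPa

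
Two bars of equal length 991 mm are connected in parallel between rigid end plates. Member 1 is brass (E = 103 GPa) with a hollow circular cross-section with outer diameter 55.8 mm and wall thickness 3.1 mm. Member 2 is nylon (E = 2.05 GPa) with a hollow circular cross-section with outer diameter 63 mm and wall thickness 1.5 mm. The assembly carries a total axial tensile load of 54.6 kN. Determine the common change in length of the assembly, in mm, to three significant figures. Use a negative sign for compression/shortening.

1.01 mm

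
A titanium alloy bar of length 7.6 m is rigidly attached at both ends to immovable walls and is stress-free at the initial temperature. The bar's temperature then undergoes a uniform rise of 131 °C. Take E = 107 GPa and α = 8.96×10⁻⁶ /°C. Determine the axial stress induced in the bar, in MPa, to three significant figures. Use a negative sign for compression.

-126 MPa

Free thermal expansion αLΔT = 8.96e-6 · 7600 · 131 = 8.921 mm.
The walls impose strain ε = −(8.921)/7600 = -1.1738e-03; σ = Eε = 107000 · -1.1738e-03 = -125.6 MPa.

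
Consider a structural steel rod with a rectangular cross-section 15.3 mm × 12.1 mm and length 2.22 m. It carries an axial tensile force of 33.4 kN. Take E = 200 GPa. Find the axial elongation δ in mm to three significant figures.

2.00 mm

A = 185.1 mm².
δ_mech = NL/(AE) = 33400·2220/(185.1·200000) = 2.003 mm.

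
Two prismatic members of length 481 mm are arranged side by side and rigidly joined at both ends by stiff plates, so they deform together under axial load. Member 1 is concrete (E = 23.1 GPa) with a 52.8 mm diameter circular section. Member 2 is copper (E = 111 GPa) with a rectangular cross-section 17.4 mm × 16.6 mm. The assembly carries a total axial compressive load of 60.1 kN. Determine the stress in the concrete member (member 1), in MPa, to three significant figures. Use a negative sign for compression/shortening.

A_1 = 2190 mm².
A_2 = 288.8 mm².
Equal strain + equilibrium ⇒ each member carries load in proportion to AE: A₁E₁ = 50580000 N, A₂E₂ = 32060000 N, ΣAE = 82640000 N.
σ₁ = P·E₁/ΣAE = -60100·23100/82640000 = -16.8 MPa.

-16.8 MPa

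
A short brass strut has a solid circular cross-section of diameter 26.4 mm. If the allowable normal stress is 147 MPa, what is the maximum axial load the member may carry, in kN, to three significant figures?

A = 547.4 mm².
P_max = σ_allow · A = 147 · 547.4 = 80470 N = 80.47 kN.

80.5 kN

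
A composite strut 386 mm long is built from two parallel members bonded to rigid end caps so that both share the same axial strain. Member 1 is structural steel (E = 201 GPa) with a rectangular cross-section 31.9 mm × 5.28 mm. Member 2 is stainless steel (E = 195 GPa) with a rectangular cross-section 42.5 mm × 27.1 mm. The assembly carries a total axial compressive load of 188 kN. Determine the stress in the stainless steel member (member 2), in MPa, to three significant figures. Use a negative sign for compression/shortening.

-142 MPa

A_1 = 168.4 mm².
A_2 = 1152 mm².
Equal strain + equilibrium ⇒ each member carries load in proportion to AE: A₁E₁ = 33850000 N, A₂E₂ = 224600000 N, ΣAE = 258400000 N.
σ₂ = P·E₂/ΣAE = -188000·195000/258400000 = -141.8 MPa.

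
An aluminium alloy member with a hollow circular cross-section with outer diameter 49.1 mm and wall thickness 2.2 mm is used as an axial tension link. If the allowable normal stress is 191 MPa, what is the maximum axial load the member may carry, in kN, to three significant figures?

61.9 kN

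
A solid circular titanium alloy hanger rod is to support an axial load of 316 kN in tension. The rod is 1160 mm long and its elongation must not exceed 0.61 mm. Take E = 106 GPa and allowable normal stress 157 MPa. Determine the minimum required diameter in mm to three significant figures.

85.0 mm

Required area A ≥ P/σ_allow = 316000/157 = 2013 mm².
For a solid circular section, d ≥ √(4A/π) = 50.62 mm.
Elongation limit: A ≥ PL/(Eδ_allow) = 316000·1160/(106000·0.61) = 5669 mm² ⇒ d ≥ 84.96 mm.
The elongation limit governs.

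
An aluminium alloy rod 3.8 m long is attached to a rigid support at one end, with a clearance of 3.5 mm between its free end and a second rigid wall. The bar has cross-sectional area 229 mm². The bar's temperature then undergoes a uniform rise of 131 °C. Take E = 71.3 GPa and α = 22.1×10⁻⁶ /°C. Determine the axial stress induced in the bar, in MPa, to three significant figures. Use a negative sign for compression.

Free thermal expansion αLΔT = 22.1e-6 · 3800 · 131 = 11 mm.
The walls engage after the gap closes; constrained expansion = 11 − 3.5 = 7.501 mm.
The walls impose strain ε = −(7.501)/3800 = -1.9740e-03; σ = Eε = 71300 · -1.9740e-03 = -140.7 MPa.

-141 MPa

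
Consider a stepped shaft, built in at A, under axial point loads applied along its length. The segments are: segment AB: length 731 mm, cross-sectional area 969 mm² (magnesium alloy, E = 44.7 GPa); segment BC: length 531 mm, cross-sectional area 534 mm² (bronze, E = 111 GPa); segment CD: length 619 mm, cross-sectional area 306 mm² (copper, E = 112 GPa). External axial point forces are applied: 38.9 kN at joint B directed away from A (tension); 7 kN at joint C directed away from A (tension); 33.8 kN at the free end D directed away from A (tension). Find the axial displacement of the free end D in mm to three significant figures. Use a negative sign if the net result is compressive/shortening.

Internal axial forces (sectioning from the free end, tension +): N_CD = 33.8 kN, N_BC = 40.8 kN, N_AB = 79.7 kN.
δ_AB = 79700·731/(969·44700) = 1.345 mm
δ_BC = 40800·531/(534·111000) = 0.3655 mm
δ_CD = 33800·619/(306·112000) = 0.6105 mm
δ = Σδ_i = 2.321 mm.

2.32 mm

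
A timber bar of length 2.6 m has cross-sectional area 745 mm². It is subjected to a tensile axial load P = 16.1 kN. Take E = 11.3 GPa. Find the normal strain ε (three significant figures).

σ = N/A = 21.61 MPa; ε = σ/E = 21.61/11300 = 1.912e-03.

0.00191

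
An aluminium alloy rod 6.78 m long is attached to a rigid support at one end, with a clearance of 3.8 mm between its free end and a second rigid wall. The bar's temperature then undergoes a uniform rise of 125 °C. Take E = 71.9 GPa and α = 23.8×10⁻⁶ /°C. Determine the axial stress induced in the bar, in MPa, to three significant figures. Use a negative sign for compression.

Free thermal expansion αLΔT = 23.8e-6 · 6780 · 125 = 20.17 mm.
The walls engage after the gap closes; constrained expansion = 20.17 − 3.8 = 16.37 mm.
The walls impose strain ε = −(16.37)/6780 = -2.4145e-03; σ = Eε = 71900 · -2.4145e-03 = -173.6 MPa.

-174 MPa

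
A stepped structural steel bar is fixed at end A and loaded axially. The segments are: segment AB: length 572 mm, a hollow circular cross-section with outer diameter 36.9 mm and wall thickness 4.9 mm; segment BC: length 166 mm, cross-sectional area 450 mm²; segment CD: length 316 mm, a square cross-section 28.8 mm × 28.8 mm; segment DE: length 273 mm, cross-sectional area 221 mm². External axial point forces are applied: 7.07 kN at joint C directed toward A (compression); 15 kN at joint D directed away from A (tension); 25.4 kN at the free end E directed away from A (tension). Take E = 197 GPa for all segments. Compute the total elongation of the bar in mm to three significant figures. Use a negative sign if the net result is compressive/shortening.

0.496 mm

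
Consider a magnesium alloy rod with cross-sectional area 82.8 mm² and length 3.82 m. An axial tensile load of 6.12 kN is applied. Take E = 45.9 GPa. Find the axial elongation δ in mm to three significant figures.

6.15 mm

δ_mech = NL/(AE) = 6120·3820/(82.8·45900) = 6.151 mm.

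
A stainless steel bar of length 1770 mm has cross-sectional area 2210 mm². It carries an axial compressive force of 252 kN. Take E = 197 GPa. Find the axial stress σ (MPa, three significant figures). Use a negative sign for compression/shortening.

σ = N/A = -252000/2210 = -114 MPa.

-114 MPa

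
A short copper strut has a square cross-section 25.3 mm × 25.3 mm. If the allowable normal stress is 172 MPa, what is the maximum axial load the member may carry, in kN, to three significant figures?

110 kN

A = 640.1 mm².
P_max = σ_allow · A = 172 · 640.1 = 110100 N = 110.1 kN.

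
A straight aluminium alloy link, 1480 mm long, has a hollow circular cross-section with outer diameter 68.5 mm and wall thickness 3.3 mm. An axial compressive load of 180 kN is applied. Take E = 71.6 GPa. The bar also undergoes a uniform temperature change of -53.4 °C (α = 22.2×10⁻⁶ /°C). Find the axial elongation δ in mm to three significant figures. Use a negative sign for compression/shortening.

-7.26 mm

A = 675.9 mm².
δ_mech = NL/(AE) = -180000·1480/(675.9·71600) = -5.504 mm.
δ_thermal = αLΔT = 22.2e-6·1480·-53.4 = -1.755 mm.
δ = δ_mech + δ_thermal = -7.259 mm.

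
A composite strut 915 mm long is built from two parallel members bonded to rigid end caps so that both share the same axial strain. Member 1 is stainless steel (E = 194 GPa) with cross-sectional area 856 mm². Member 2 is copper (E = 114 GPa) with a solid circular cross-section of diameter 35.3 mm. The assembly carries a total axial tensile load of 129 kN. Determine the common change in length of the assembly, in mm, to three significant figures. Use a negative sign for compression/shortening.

A_2 = 978.7 mm².
Equal strain + equilibrium ⇒ each member carries load in proportion to AE: A₁E₁ = 166100000 N, A₂E₂ = 111600000 N, ΣAE = 277600000 N.
δ = PL/ΣAE = 129000·915/277600000 = 0.4251 mm.

0.425 mm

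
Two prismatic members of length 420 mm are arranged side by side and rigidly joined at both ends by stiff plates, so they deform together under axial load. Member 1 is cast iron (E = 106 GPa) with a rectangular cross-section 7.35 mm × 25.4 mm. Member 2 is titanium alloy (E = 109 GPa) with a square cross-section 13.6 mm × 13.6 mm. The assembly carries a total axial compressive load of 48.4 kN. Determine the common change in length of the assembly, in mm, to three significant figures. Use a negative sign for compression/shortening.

-0.509 mm

A_1 = 186.7 mm².
A_2 = 185 mm².
Equal strain + equilibrium ⇒ each member carries load in proportion to AE: A₁E₁ = 19790000 N, A₂E₂ = 20160000 N, ΣAE = 39950000 N.
δ = PL/ΣAE = -48400·420/39950000 = -0.5088 mm.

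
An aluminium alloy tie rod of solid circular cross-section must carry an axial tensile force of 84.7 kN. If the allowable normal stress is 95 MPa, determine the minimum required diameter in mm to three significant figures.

33.7 mm

Required area A ≥ P/σ_allow = 84700/95 = 891.6 mm².
For a solid circular section, d ≥ √(4A/π) = 33.69 mm.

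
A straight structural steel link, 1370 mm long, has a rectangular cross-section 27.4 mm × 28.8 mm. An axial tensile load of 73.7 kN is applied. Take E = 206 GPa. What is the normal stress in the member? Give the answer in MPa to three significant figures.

93.4 MPa

A = 789.1 mm².
σ = N/A = 73700/789.1 = 93.4 MPa.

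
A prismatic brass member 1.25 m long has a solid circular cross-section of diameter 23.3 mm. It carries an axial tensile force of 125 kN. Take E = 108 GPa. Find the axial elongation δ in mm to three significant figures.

A = 426.4 mm².
δ_mech = NL/(AE) = 125000·1250/(426.4·108000) = 3.393 mm.

3.39 mm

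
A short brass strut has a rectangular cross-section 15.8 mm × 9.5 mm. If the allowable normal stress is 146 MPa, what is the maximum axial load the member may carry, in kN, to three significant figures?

21.9 kN

A = 150.1 mm².
P_max = σ_allow · A = 146 · 150.1 = 21910 N = 21.91 kN.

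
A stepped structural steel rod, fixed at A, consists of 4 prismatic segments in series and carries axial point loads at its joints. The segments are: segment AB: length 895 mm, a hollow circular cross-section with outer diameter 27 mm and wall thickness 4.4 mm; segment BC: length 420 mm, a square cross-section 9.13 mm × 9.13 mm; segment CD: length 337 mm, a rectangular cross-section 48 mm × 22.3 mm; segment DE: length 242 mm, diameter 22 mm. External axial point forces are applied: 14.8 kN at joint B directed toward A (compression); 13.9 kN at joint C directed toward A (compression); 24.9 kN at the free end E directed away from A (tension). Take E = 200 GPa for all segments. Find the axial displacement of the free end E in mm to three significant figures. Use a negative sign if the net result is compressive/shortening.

0.341 mm

Internal axial forces (sectioning from the free end, tension +): N_DE = 24.9 kN, N_CD = 24.9 kN, N_BC = 11 kN, N_AB = -3.8 kN.
A_AB = 312.4 mm².
A_BC = 83.36 mm².
A_CD = 1070 mm².
A_DE = 380.1 mm².
δ_AB = -3800·895/(312.4·200000) = -0.05443 mm
δ_BC = 11000·420/(83.36·200000) = 0.2771 mm
δ_CD = 24900·337/(1070·200000) = 0.0392 mm
δ_DE = 24900·242/(380.1·200000) = 0.07926 mm
δ = Σδ_i = 0.3411 mm.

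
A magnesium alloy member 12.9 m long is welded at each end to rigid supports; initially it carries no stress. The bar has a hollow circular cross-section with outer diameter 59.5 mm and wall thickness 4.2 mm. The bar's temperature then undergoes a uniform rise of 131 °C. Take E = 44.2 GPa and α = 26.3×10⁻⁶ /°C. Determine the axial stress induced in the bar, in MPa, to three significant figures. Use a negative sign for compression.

Free thermal expansion αLΔT = 26.3e-6 · 12900 · 131 = 44.44 mm.
The walls impose strain ε = −(44.44)/12900 = -3.4453e-03; σ = Eε = 44200 · -3.4453e-03 = -152.3 MPa.

-152 MPa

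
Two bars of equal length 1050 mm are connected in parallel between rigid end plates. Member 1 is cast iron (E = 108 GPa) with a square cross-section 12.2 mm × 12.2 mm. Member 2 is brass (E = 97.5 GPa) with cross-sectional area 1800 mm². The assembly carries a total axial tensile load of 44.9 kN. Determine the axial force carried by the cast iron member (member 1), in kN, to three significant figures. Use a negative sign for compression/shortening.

3.77 kN

A_1 = 148.8 mm².
Equal strain + equilibrium ⇒ each member carries load in proportion to AE: A₁E₁ = 16070000 N, A₂E₂ = 175500000 N, ΣAE = 191600000 N.
F₁ = P·A₁E₁/ΣAE = 44900·16070000/191600000 = 3767 N.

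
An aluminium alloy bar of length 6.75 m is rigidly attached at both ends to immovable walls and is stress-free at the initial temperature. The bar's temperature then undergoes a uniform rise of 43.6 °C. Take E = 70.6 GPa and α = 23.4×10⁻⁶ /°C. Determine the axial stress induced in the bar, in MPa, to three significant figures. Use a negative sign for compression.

-72.0 MPa

Free thermal expansion αLΔT = 23.4e-6 · 6750 · 43.6 = 6.887 mm.
The walls impose strain ε = −(6.887)/6750 = -1.0202e-03; σ = Eε = 70600 · -1.0202e-03 = -72.03 MPa.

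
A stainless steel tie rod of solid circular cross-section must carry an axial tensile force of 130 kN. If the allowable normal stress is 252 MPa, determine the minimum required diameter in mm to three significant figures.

Required area A ≥ P/σ_allow = 130000/252 = 515.9 mm².
For a solid circular section, d ≥ √(4A/π) = 25.63 mm.

25.6 mm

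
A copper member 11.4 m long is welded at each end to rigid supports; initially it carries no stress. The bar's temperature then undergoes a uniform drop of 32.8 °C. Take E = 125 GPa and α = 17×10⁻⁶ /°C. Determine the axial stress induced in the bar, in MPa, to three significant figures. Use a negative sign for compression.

Free thermal expansion αLΔT = 17e-6 · 11400 · -32.8 = -6.357 mm.
The walls impose strain ε = −(-6.357)/11400 = 5.5760e-04; σ = Eε = 125000 · 5.5760e-04 = 69.7 MPa.

69.7 MPa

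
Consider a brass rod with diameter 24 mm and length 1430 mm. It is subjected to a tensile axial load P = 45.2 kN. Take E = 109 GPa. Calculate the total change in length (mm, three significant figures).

1.31 mm

A = 452.4 mm².
δ_mech = NL/(AE) = 45200·1430/(452.4·109000) = 1.311 mm.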